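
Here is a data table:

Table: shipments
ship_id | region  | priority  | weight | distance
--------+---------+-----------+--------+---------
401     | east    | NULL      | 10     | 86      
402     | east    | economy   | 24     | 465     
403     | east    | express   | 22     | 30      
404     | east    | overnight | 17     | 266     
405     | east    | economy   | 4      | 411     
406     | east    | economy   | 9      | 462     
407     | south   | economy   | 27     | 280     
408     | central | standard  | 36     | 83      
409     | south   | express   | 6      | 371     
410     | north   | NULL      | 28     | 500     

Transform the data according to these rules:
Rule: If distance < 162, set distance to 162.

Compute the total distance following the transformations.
3241

Step 1: 3 records have distance < 162
Step 2: These records originally summed to 199
Step 3: After setting to minimum: 3 × 162 = 486
Step 4: Unaffected records sum: 2755
Step 5: Final sum = 486 + 2755 = 3241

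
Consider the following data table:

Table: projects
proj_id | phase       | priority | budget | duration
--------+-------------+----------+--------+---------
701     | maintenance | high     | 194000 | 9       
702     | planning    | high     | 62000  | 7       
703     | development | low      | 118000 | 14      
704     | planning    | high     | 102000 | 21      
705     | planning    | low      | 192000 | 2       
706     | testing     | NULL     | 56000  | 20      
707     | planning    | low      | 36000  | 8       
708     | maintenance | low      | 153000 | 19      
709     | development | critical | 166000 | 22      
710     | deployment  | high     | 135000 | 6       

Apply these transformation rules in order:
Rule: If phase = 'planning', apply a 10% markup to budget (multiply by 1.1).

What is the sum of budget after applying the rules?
1253200.0

Step 1: Records with phase = 'planning' have total budget = 392000
Step 2: Apply multiplier: 392000 × 1.1 = 431200.0
Step 3: Other records total: 822000
Step 4: Final sum = 431200.0 + 822000 = 1253200.0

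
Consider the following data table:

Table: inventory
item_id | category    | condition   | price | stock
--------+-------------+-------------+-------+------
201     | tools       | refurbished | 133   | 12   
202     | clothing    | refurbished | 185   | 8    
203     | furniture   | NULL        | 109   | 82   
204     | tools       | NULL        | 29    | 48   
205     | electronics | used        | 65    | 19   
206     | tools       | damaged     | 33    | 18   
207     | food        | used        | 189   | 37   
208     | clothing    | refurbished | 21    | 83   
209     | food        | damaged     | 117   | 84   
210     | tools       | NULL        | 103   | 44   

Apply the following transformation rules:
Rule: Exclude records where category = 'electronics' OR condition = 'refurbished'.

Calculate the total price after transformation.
580

Step 1: Find records where category = 'electronics' OR condition = 'refurbished'
Step 2: 4 records match, summing to 404
Step 3: Original sum: 984
Step 4: Remaining sum = 984 - 404 = 580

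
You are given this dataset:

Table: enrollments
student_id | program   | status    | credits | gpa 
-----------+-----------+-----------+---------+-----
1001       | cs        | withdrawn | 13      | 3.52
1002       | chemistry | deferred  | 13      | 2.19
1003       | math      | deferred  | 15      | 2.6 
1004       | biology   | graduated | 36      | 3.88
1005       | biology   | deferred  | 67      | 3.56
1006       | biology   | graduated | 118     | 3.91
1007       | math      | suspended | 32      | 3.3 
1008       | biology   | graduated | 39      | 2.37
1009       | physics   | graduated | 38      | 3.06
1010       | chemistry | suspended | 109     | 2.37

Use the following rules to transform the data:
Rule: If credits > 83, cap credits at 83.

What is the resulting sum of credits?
419

Step 1: 2 records have credits > 83
Step 2: These records originally summed to 227
Step 3: After capping: 2 × 83 = 166
Step 4: Unaffected records sum: 253
Step 5: Final sum = 166 + 253 = 419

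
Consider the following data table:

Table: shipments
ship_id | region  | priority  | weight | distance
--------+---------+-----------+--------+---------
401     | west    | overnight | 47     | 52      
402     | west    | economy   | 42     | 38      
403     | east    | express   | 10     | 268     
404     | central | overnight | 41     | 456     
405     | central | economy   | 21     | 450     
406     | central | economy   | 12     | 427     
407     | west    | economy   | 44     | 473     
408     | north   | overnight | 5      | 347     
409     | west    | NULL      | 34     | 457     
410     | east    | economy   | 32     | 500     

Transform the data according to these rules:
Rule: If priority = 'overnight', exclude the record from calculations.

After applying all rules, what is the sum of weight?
195

Step 1: Identify records where priority = 'overnight'
Step 2: The excluded records sum to 93
Step 3: Original total weight = 288
Step 4: Remaining total = 288 - 93 = 195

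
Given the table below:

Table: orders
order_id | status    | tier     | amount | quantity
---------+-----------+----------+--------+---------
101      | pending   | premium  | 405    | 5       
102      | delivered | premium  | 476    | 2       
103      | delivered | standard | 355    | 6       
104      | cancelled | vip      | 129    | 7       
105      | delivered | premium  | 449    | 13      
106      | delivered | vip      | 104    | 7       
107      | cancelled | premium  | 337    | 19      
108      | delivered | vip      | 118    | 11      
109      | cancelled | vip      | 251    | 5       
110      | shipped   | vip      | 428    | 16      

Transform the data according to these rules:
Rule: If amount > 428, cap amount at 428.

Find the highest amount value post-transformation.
428

Step 1: Original maximum amount = 476
Step 2: Apply cap at 428
Step 3: 2 records had amount > 428 and were capped
Step 4: Maximum after transformation = 428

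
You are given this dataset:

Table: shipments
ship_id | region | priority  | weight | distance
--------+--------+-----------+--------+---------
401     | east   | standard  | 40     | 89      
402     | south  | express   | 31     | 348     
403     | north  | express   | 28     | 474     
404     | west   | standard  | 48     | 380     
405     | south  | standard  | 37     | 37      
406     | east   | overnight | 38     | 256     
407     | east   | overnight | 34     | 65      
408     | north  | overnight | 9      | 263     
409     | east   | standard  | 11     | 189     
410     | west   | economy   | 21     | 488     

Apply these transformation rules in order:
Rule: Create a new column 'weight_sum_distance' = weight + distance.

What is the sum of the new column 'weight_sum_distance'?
2886

Step 1: For each record, compute weight + distance
Example calculations:
  40 + 89 = 129
  31 + 348 = 379
  28 + 474 = 502
  ...
Step 2: Sum all derived values
Step 3: Total = 2886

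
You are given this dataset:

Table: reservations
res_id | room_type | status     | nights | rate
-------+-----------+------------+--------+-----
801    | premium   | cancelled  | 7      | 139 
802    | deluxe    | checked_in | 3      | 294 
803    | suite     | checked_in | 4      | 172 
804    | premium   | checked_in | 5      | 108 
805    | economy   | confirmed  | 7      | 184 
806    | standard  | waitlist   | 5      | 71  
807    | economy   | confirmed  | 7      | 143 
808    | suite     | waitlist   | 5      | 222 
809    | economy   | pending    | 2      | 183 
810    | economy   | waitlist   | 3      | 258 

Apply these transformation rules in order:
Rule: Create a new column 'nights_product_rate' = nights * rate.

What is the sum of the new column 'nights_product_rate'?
7977

Step 1: For each record, compute nights * rate
Example calculations:
  7 * 139 = 973
  3 * 294 = 882
  4 * 172 = 688
  ...
Step 2: Sum all derived values
Step 3: Total = 7977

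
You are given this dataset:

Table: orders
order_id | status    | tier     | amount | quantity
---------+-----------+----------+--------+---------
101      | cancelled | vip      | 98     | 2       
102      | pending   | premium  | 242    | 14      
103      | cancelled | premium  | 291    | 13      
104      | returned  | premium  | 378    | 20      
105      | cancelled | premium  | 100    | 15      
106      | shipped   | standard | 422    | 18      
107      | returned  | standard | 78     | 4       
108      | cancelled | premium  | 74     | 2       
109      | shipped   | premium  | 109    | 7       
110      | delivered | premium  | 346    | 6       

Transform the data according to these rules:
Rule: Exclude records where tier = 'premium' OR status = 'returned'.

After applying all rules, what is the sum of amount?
520

Step 1: Find records where tier = 'premium' OR status = 'returned'
Step 2: 8 records match, summing to 1618
Step 3: Original sum: 2138
Step 4: Remaining sum = 2138 - 1618 = 520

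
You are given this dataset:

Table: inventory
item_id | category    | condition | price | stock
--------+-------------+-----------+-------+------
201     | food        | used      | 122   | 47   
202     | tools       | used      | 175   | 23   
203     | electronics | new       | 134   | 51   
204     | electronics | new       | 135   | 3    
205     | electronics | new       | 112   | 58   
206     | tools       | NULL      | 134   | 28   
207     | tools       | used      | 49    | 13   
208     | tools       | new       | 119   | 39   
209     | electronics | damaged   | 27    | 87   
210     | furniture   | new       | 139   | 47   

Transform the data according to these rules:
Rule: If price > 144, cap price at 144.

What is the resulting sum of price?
1115

Step 1: 1 records have price > 144
Step 2: These records originally summed to 175
Step 3: After capping: 1 × 144 = 144
Step 4: Unaffected records sum: 971
Step 5: Final sum = 144 + 971 = 1115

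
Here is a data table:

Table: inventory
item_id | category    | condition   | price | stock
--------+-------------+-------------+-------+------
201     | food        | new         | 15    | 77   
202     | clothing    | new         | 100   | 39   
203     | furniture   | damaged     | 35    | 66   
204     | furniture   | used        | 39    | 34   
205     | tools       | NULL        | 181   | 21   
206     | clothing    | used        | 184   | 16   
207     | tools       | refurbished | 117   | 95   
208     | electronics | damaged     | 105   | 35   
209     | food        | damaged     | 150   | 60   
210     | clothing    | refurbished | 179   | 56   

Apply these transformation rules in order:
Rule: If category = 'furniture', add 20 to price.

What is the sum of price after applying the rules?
1145

Step 1: Count records where category = 'furniture': 2
Step 2: Total bonus added: 2 × 20 = 40
Step 3: Original sum of price: 1105
Step 4: Final sum = 1105 + 40 = 1145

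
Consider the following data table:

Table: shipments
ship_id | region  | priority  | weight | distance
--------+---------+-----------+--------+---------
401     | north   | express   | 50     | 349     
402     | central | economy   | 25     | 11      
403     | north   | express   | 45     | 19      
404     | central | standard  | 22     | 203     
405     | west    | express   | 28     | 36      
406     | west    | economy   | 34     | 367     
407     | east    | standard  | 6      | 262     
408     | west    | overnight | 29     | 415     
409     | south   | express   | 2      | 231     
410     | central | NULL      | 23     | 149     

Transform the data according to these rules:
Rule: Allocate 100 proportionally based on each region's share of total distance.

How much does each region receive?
central: 17.78, east: 12.83, north: 18.02, south: 11.31, west: 40.06

Step 1: Calculate total distance = 2042
Step 2: Calculate each region's proportion:
  central: 363/2042 = 17.78% → 17.78
  east: 262/2042 = 12.83% → 12.83
  north: 368/2042 = 18.02% → 18.02
  south: 231/2042 = 11.31% → 11.31
  west: 818/2042 = 40.06% → 40.06
Step 3: Verify: sum of allocations ≈ 100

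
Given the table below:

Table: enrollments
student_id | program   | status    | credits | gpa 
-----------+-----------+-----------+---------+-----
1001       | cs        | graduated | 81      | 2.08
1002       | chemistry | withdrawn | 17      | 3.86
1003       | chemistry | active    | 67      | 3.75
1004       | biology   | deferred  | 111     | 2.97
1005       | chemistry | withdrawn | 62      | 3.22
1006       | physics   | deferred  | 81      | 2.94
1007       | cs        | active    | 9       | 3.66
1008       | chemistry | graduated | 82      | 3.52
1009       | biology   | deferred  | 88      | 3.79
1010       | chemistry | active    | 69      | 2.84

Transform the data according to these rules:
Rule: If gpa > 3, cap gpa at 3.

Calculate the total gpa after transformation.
28.83

Step 1: 6 records have gpa > 3
Step 2: These records originally summed to 21.8
Step 3: After capping: 6 × 3 = 18
Step 4: Unaffected records sum: 10.83
Step 5: Final sum = 18 + 10.83 = 28.83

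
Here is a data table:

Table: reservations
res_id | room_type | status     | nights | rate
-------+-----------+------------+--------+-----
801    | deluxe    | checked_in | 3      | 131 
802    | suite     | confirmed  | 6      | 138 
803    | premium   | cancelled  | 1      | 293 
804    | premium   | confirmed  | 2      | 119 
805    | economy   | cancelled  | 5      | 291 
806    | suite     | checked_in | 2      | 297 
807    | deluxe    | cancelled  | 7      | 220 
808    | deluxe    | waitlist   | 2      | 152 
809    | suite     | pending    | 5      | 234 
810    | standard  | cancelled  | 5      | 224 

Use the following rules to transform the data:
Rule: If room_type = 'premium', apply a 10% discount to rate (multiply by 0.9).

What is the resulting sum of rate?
2057.8

Step 1: Records with room_type = 'premium' have total rate = 412
Step 2: Apply multiplier: 412 × 0.9 = 370.8
Step 3: Other records total: 1687
Step 4: Final sum = 370.8 + 1687 = 2057.8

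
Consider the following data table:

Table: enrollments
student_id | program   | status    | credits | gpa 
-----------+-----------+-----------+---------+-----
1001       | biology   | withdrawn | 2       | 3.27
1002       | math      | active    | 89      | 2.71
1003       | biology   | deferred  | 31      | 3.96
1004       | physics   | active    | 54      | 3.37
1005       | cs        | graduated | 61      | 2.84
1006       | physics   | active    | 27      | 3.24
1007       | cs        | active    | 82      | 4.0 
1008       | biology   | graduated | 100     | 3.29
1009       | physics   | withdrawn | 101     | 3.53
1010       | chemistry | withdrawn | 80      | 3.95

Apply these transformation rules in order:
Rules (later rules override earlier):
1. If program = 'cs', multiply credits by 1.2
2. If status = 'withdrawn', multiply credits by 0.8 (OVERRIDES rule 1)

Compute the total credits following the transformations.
619.0

Step 1: Rule 2 takes priority for records with status = 'withdrawn'
  - 3 records: 183 × 0.8 = 146.4
Step 2: Rule 1 applies to remaining records with program = 'cs'
  - 2 records: 143 × 1.2 = 171.6
Step 3: Other records unchanged: 301
Step 4: Final sum = 146.4 + 171.6 + 301 = 619.0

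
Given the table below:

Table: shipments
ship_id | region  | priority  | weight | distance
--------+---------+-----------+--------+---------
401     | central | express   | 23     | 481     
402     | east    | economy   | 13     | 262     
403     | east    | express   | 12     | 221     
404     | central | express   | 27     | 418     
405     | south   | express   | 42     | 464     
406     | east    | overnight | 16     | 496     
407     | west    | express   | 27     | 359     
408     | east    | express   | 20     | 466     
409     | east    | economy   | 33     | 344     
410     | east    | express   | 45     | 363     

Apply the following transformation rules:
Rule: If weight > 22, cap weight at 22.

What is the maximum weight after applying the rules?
22

Step 1: Original maximum weight = 45
Step 2: Apply cap at 22
Step 3: 6 records had weight > 22 and were capped
Step 4: Maximum after transformation = 22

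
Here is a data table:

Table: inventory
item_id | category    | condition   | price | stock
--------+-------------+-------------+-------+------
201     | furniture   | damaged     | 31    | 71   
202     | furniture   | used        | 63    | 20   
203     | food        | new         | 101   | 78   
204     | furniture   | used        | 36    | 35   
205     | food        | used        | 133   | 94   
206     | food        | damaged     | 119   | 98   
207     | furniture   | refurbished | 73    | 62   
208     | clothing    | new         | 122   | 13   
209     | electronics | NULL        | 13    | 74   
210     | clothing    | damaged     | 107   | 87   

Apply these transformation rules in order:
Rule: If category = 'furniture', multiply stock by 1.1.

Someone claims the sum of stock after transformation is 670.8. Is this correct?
No, the correct result is 650.8.

Step 1: Calculate the correct sum after transformation
Step 2: Apply multiplier 1.1 to records where category = 'furniture'
Step 3: Correct result = 650.8
Step 4: Claimed result = 670.8
Step 5: 650.8 ≠ 670.8
Conclusion: The claimed result is incorrect. The correct answer is 650.8.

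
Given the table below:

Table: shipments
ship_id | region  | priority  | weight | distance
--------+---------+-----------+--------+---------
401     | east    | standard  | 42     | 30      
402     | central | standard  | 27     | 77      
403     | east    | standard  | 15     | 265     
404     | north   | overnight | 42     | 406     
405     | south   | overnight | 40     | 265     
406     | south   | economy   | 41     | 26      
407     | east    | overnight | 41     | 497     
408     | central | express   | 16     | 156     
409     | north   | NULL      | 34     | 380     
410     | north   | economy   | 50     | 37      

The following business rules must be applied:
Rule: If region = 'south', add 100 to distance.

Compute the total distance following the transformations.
2339

Step 1: Count records where region = 'south': 2
Step 2: Total bonus added: 2 × 100 = 200
Step 3: Original sum of distance: 2139
Step 4: Final sum = 2139 + 200 = 2339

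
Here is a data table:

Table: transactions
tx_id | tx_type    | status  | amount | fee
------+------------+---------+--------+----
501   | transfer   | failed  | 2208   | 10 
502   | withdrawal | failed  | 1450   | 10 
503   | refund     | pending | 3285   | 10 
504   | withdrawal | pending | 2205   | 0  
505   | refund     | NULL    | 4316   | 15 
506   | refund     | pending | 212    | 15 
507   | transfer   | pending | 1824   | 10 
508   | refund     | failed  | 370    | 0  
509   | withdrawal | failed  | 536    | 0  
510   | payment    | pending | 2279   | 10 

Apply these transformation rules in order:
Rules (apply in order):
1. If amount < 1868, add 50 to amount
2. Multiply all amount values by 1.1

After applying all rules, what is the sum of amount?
20828.5

Step 1: Apply Rule 1 - Add 50 to records with amount < 1868
  - 5 records affected: 4392 + (5 × 50) = 4642
  - Unaffected records: 14293
  - Sum after Rule 1: 18935
Step 2: Apply Rule 2 - Multiply all by 1.1
  - 18935 × 1.1 = 20828.5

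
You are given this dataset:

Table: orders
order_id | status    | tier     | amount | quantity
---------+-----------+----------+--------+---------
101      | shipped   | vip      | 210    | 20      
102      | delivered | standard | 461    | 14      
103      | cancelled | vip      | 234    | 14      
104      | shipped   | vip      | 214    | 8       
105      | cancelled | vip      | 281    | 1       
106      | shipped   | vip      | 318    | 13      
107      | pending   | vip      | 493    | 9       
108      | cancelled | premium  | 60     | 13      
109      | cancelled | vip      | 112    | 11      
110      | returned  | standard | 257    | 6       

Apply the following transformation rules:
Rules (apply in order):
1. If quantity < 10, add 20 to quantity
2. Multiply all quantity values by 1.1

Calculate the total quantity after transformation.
207.9

Step 1: Apply Rule 1 - Add 20 to records with quantity < 10
  - 4 records affected: 24 + (4 × 20) = 104
  - Unaffected records: 85
  - Sum after Rule 1: 189
Step 2: Apply Rule 2 - Multiply all by 1.1
  - 189 × 1.1 = 207.9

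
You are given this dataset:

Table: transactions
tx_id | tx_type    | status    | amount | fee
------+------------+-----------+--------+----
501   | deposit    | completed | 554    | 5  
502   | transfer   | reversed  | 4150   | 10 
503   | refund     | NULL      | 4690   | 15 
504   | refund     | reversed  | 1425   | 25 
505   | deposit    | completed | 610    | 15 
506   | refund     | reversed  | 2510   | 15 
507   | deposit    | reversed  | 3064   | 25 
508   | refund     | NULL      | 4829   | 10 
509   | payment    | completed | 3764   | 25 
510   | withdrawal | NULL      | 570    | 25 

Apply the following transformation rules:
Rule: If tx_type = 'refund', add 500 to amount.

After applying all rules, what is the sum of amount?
28166

Step 1: Count records where tx_type = 'refund': 4
Step 2: Total bonus added: 4 × 500 = 2000
Step 3: Original sum of amount: 26166
Step 4: Final sum = 26166 + 2000 = 28166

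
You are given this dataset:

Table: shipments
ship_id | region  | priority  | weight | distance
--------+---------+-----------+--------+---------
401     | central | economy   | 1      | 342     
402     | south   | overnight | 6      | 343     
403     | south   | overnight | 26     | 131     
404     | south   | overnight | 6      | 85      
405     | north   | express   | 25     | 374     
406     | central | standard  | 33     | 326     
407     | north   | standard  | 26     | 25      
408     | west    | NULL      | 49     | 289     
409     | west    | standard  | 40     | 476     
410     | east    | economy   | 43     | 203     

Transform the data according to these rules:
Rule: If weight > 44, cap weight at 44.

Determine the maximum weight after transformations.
44

Step 1: Original maximum weight = 49
Step 2: Apply cap at 44
Step 3: 1 records had weight > 44 and were capped
Step 4: Maximum after transformation = 44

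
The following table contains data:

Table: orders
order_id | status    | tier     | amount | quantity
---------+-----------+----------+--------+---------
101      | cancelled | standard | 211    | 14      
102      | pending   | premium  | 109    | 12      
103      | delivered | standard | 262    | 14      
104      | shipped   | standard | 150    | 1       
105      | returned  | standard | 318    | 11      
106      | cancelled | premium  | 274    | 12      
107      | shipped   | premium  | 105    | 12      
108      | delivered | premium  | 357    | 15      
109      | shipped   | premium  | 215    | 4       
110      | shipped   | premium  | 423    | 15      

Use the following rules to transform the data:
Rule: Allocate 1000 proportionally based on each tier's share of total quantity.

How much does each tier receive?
premium: 636.36, standard: 363.64

Step 1: Calculate total quantity = 110
Step 2: Calculate each tier's proportion:
  premium: 70/110 = 63.64% → 636.36
  standard: 40/110 = 36.36% → 363.64
Step 3: Verify: sum of allocations ≈ 1000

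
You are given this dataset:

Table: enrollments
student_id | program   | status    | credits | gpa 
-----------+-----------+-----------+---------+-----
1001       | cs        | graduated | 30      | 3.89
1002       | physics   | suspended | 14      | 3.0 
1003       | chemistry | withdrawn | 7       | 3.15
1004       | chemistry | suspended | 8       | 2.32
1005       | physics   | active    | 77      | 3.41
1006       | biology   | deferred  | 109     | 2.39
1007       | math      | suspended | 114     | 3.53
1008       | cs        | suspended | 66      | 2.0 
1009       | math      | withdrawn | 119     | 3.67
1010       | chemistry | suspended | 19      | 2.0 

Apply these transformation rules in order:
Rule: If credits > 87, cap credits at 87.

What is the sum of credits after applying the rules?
482

Step 1: 3 records have credits > 87
Step 2: These records originally summed to 342
Step 3: After capping: 3 × 87 = 261
Step 4: Unaffected records sum: 221
Step 5: Final sum = 261 + 221 = 482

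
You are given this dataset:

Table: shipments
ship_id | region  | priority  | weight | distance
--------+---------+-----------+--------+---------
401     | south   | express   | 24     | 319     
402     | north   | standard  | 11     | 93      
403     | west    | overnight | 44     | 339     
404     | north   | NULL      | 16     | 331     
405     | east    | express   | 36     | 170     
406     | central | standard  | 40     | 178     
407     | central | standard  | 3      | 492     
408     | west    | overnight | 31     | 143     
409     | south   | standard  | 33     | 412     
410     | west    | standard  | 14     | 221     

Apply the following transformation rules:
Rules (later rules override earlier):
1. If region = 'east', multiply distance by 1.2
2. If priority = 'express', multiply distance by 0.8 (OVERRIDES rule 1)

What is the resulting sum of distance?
2600.2

Step 1: Rule 2 takes priority for records with priority = 'express'
  - 2 records: 489 × 0.8 = 391.2
Step 2: Rule 1 applies to remaining records with region = 'east'
  - 0 records: 0 × 1.2 = 0.0
Step 3: Other records unchanged: 2209
Step 4: Final sum = 391.2 + 0.0 + 2209 = 2600.2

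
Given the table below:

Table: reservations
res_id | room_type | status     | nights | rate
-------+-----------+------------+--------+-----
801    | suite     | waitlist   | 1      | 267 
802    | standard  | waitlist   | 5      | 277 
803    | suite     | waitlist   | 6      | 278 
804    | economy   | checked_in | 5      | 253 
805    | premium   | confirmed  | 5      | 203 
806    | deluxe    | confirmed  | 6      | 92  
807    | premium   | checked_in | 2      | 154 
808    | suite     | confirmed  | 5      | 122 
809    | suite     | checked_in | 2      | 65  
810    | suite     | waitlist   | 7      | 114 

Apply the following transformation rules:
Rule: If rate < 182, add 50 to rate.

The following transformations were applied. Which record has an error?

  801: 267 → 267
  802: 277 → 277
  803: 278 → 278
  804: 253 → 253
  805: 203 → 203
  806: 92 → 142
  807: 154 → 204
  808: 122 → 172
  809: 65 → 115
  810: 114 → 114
Record 810 has an error. The correct transformed value should be 164, not 114.

Step 1: Check each record against the rule
Step 2: Record 810 has rate = 114
Step 3: Since 114 < 182, the bonus should have been applied
Step 4: Correct value = 164, but claimed value = 114
Conclusion: Record 810 has the error.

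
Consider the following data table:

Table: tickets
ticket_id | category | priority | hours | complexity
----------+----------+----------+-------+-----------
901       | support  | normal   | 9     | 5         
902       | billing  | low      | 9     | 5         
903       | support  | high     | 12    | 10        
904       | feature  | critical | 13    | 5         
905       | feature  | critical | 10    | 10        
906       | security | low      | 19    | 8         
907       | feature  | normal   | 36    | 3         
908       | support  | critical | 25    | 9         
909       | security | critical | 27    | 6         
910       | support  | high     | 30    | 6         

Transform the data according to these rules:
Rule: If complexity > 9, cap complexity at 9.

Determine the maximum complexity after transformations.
9

Step 1: Original maximum complexity = 10
Step 2: Apply cap at 9
Step 3: 2 records had complexity > 9 and were capped
Step 4: Maximum after transformation = 9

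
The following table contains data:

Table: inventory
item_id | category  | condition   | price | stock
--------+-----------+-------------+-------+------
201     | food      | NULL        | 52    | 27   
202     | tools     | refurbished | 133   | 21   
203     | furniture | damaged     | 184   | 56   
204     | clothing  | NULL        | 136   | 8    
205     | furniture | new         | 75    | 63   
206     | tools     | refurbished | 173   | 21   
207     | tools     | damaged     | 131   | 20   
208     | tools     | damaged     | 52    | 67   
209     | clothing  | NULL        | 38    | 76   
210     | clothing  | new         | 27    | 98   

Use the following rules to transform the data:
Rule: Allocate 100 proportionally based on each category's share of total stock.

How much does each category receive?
clothing: 39.82, food: 5.91, furniture: 26.04, tools: 28.23

Step 1: Calculate total stock = 457
Step 2: Calculate each category's proportion:
  clothing: 182/457 = 39.82% → 39.82
  food: 27/457 = 5.91% → 5.91
  furniture: 119/457 = 26.04% → 26.04
  tools: 129/457 = 28.23% → 28.23
Step 3: Verify: sum of allocations ≈ 100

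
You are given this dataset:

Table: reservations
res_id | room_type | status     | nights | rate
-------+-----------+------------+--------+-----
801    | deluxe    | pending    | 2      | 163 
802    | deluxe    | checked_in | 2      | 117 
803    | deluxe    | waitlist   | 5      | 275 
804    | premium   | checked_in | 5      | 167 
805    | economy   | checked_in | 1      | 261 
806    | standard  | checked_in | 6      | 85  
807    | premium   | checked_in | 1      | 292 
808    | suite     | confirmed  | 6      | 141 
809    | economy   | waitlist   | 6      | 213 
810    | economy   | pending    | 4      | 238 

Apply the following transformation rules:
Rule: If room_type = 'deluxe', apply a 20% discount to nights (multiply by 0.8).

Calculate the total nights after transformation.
36.2

Step 1: Records with room_type = 'deluxe' have total nights = 9
Step 2: Apply multiplier: 9 × 0.8 = 7.2
Step 3: Other records total: 29
Step 4: Final sum = 7.2 + 29 = 36.2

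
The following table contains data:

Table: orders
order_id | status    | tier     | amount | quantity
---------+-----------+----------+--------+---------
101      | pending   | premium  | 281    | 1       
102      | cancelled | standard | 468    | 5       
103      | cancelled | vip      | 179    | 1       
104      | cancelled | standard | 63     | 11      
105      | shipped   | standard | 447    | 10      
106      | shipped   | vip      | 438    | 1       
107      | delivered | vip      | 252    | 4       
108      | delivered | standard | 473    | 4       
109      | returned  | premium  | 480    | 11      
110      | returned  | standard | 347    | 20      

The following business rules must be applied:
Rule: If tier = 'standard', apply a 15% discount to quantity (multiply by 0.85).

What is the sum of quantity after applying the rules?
60.5

Step 1: Records with tier = 'standard' have total quantity = 50
Step 2: Apply multiplier: 50 × 0.85 = 42.5
Step 3: Other records total: 18
Step 4: Final sum = 42.5 + 18 = 60.5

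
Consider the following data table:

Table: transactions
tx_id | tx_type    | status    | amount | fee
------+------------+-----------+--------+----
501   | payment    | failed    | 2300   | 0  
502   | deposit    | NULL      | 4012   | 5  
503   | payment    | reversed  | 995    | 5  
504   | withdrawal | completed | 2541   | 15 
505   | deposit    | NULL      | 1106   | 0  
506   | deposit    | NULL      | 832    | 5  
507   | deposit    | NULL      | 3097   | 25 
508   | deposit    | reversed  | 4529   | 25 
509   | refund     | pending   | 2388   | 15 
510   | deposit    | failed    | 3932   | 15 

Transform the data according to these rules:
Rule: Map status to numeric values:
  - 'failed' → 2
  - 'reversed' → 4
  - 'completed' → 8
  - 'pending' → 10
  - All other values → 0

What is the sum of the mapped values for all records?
30

Step 1: Apply mapping to each record
Step 2: Count by status:
  'failed': 2 records × 2 = 4
  'reversed': 2 records × 4 = 8
  'completed': 1 records × 8 = 8
  'pending': 1 records × 10 = 10
Step 3: Sum all mapped values = 30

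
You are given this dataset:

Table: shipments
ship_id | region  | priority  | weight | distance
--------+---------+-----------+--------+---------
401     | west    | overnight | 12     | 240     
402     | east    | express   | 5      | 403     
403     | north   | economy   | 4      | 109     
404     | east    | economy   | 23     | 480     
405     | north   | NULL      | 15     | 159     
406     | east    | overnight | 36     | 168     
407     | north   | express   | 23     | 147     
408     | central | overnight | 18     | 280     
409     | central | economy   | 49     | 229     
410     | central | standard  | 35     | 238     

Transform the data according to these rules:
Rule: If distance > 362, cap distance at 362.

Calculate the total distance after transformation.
2294

Step 1: 2 records have distance > 362
Step 2: These records originally summed to 883
Step 3: After capping: 2 × 362 = 724
Step 4: Unaffected records sum: 1570
Step 5: Final sum = 724 + 1570 = 2294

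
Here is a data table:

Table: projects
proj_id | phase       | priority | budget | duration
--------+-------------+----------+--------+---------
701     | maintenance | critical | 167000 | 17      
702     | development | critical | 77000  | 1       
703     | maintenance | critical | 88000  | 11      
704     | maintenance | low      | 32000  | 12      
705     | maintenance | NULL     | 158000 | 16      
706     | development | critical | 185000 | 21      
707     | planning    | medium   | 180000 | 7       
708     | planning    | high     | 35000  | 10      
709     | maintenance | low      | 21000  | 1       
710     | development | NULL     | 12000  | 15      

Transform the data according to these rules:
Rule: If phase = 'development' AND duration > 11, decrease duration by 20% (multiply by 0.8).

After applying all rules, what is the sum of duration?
103.8

Step 1: Find records where phase = 'development' AND duration > 11
Step 2: 2 records match, summing to 36
Step 3: After multiplier: 36 × 0.8 = 28.8
Step 4: Unaffected records sum: 75
Step 5: Final sum = 28.8 + 75 = 103.8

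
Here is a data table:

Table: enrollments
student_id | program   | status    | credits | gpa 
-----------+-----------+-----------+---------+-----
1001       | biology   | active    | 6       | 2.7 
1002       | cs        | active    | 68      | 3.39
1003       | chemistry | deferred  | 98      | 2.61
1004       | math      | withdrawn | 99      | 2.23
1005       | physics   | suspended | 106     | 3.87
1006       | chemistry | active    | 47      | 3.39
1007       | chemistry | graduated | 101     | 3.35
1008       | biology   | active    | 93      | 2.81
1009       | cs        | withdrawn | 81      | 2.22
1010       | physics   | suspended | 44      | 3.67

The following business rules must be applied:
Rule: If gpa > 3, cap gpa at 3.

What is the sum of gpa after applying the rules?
27.57

Step 1: 5 records have gpa > 3
Step 2: These records originally summed to 17.67
Step 3: After capping: 5 × 3 = 15
Step 4: Unaffected records sum: 12.57
Step 5: Final sum = 15 + 12.57 = 27.57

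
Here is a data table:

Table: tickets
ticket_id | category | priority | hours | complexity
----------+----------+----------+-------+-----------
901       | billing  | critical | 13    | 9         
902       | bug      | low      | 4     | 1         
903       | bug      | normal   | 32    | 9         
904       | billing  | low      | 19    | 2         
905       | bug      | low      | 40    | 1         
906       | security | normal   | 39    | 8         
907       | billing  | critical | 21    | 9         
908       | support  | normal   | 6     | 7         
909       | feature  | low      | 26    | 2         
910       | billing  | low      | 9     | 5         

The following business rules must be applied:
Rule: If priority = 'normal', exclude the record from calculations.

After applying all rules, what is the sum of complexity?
29

Step 1: Identify records where priority = 'normal'
Step 2: The excluded records sum to 24
Step 3: Original total complexity = 53
Step 4: Remaining total = 53 - 24 = 29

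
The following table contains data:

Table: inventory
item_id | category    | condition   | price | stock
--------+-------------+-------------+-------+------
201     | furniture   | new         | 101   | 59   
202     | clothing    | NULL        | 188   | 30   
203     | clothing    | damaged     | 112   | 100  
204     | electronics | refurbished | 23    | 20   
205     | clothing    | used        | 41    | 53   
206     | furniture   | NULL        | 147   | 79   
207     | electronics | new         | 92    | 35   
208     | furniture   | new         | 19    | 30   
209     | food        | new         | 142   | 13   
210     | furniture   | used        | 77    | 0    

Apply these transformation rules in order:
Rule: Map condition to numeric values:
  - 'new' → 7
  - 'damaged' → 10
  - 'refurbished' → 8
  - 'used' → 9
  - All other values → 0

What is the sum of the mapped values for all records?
64

Step 1: Apply mapping to each record
Step 2: Count by status:
  'new': 4 records × 7 = 28
  'damaged': 1 records × 10 = 10
  'refurbished': 1 records × 8 = 8
  'used': 2 records × 9 = 18
Step 3: Sum all mapped values = 64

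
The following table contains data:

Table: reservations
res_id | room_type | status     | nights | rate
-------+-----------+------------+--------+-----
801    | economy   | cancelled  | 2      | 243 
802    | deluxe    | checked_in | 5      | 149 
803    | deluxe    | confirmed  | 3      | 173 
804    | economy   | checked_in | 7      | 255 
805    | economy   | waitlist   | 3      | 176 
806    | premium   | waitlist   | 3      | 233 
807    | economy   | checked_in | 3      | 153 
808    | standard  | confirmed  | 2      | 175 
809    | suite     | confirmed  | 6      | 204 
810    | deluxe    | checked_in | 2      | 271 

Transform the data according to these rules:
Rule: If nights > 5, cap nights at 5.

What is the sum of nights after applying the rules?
33

Step 1: 2 records have nights > 5
Step 2: These records originally summed to 13
Step 3: After capping: 2 × 5 = 10
Step 4: Unaffected records sum: 23
Step 5: Final sum = 10 + 23 = 33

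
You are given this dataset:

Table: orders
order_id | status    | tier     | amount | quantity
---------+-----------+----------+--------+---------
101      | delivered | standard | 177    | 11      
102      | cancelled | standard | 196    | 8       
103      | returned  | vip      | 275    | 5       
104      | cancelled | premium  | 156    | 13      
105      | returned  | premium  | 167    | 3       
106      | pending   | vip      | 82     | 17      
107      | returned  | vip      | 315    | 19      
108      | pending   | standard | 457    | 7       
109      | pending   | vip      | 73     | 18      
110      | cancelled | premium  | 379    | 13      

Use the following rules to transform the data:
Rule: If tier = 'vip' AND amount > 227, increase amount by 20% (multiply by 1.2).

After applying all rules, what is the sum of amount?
2395.0

Step 1: Find records where tier = 'vip' AND amount > 227
Step 2: 2 records match, summing to 590
Step 3: After multiplier: 590 × 1.2 = 708.0
Step 4: Unaffected records sum: 1687
Step 5: Final sum = 708.0 + 1687 = 2395.0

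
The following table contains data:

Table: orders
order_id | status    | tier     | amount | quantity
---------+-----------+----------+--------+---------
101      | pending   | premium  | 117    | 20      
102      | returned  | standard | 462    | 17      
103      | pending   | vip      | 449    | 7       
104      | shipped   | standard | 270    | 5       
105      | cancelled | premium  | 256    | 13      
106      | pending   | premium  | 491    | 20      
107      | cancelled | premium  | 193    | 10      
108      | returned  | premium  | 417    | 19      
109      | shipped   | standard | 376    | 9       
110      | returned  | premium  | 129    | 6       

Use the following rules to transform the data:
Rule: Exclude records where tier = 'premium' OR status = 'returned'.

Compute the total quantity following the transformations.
21

Step 1: Find records where tier = 'premium' OR status = 'returned'
Step 2: 7 records match, summing to 105
Step 3: Original sum: 126
Step 4: Remaining sum = 126 - 105 = 21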